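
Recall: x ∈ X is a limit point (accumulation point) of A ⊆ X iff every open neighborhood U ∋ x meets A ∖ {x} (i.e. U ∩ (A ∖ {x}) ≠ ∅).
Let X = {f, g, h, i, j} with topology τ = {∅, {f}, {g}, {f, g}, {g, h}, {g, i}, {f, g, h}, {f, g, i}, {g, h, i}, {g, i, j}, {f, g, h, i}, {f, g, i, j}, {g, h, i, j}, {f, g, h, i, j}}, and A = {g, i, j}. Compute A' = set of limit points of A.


A' = {h, i, j}

For each x ∈ X, list the open sets U ∈ τ with x ∈ U, then check whether U ∩ (A ∖ {x}) ≠ ∅ for every such U.
  x = f: open {f} ∋ x has {f} ∩ (A ∖ {f}) = ∅, so x is NOT a limit point.
  x = g: open {g} ∋ x has {g} ∩ (A ∖ {g}) = ∅, so x is NOT a limit point.
  x = h: opens ∋ x are {g, h}, {f, g, h}, {g, h, i}, {f, g, h, i}, {g, h, i, j}, {f, g, h, i, j}; each meets A ∖ {h}, so x IS a limit point.
  x = i: opens ∋ x are {g, i}, {f, g, i}, {g, h, i}, {g, i, j}, {f, g, h, i}, {f, g, i, j}, {g, h, i, j}, {f, g, h, i, j}; each meets A ∖ {i}, so x IS a limit point.
  x = j: opens ∋ x are {g, i, j}, {f, g, i, j}, {g, h, i, j}, {f, g, h, i, j}; each meets A ∖ {j}, so x IS a limit point.
Collecting: A' = {h, i, j}.


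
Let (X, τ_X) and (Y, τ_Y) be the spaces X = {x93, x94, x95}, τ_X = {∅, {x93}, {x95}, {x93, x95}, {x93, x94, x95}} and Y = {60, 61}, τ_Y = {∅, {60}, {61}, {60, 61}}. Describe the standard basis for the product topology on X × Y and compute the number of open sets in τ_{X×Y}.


Basis B = {∅ × ∅, {x93} × {60}, {x93} × {61}, {x95} × {60}, {x95} × {61}, {x93} × {60, 61}, {x93, x95} × {60}, {x93, x95} × {61}, {x95} × {60, 61}, {x93, x94, x95} × {60}, {x93, x94, x95} × {61}, {x93, x95} × {60, 61}, {x93, x94, x95} × {60, 61}}; |τ_{X×Y}| = 25.

Enumerate products U × V with U ∈ τ_X, V ∈ τ_Y (deduplicated):
  ∅ × ∅ = {} (∅)
  {x93} × {60} = {(x93,60)}
  {x93} × {61} = {(x93,61)}
  {x95} × {60} = {(x95,60)}
  {x95} × {61} = {(x95,61)}
  {x93} × {60, 61} = {(x93,60), (x93,61)}
  {x93, x95} × {60} = {(x93,60), (x95,60)}
  {x93, x95} × {61} = {(x93,61), (x95,61)}
  {x95} × {60, 61} = {(x95,60), (x95,61)}
  {x93, x94, x95} × {60} = {(x93,60), (x94,60), (x95,60)}
  {x93, x94, x95} × {61} = {(x93,61), (x94,61), (x95,61)}
  {x93, x95} × {60, 61} = {(x93,60), (x93,61), (x95,60), (x95,61)}
  {x93, x94, x95} × {60, 61} = {(x93,60), (x93,61), (x94,60), (x94,61), (x95,60), (x95,61)}
These 13 distinct sets form the basis B.
Close under arbitrary unions to get τ_{X×Y}; counting gives |τ_{X×Y}| = 25.


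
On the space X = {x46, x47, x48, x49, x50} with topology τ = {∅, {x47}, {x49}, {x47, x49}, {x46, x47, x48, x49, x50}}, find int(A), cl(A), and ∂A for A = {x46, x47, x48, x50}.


int(A) = {x47}, cl(A) = {x46, x47, x48, x50}, ∂A = {x46, x48, x50}.

Closed sets in (X, τ) are complements of opens:
  closed(X, τ) = {∅, {x46, x48, x50}, {x46, x47, x48, x50}, {x46, x48, x49, x50}, {x46, x47, x48, x49, x50}}.
int(A) = ⋃ {U ∈ τ : U ⊆ A}. Opens contained in A: ∅, {x47}.
Taking the union of these: int(A) = {x47}.
cl(A) = ⋂ {C closed : A ⊆ C}. Closed sets containing A: {x46, x47, x48, x50}, {x46, x47, x48, x49, x50}.
Intersecting these: cl(A) = {x46, x47, x48, x50}.
∂A = cl(A) ∖ int(A) = {x46, x47, x48, x50} ∖ {x47} = {x46, x48, x50}.


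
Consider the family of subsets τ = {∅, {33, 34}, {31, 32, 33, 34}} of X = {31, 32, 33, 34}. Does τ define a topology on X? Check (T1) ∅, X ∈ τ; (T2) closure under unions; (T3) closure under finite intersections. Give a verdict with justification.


τ IS a topology on X.

Axiom (T1): ∅ ∈ τ? Yes; X ∈ τ? Yes.
Axiom (T2/T3): check pairwise unions and intersections of members of τ.
All pairwise intersections and unions checked — each lies in τ. Therefore τ satisfies (T1), (T2), (T3): it IS a topology on X.


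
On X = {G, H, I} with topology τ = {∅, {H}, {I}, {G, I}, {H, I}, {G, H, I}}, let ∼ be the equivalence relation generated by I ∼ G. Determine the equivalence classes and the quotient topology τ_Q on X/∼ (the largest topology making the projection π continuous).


X/∼ = {[G=I], [H]}; |τ_Q| = 4.

Equivalence classes: [G=I], [H].
Quotient map π: X → X/∼ sends G ↦ [G=I], H ↦ [H], I ↦ [G=I].
For each subset V ⊆ X/∼, compute π^{-1}(V) ⊆ X and check whether π^{-1}(V) ∈ τ. V is open in τ_Q iff π^{-1}(V) ∈ τ.
  V = {}: π^{-1}(V) = ∅ ∈ τ ✓.
  V = {[G=I]}: π^{-1}(V) = {G, I} ∈ τ ✓.
  V = {[H]}: π^{-1}(V) = {H} ∈ τ ✓.
  V = {[G=I], [H]}: π^{-1}(V) = {G, H, I} ∈ τ ✓.
Open sets in the quotient: τ_Q = {{}, {[G=I]}, {[H]}, {[G=I], [H]}} (4 elements).


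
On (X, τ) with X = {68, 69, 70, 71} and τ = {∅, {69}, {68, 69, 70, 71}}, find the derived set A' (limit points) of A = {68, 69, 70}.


A' = {68, 70, 71}

For each x ∈ X, list the open sets U ∈ τ with x ∈ U, then check whether U ∩ (A ∖ {x}) ≠ ∅ for every such U.
  x = 68: opens ∋ x are {68, 69, 70, 71}; each meets A ∖ {68}, so x IS a limit point.
  x = 69: open {69} ∋ x has {69} ∩ (A ∖ {69}) = ∅, so x is NOT a limit point.
  x = 70: opens ∋ x are {68, 69, 70, 71}; each meets A ∖ {70}, so x IS a limit point.
  x = 71: opens ∋ x are {68, 69, 70, 71}; each meets A ∖ {71}, so x IS a limit point.
Collecting: A' = {68, 70, 71}.


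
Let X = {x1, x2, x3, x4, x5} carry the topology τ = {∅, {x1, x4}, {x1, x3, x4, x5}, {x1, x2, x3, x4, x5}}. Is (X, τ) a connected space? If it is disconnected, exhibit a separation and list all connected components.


(X, τ) is connected.

Find clopen sets (U ∈ τ with X ∖ U ∈ τ):
  U = ∅, X ∖ U = {x1, x2, x3, x4, x5} — both open, so U is clopen.
  U = {x1, x2, x3, x4, x5}, X ∖ U = ∅ — both open, so U is clopen.
Only trivial clopens (∅ and X) exist, so (X, τ) is connected.
Compute connected components by grouping points that agree on all clopens:
  component: {x1, x2, x3, x4, x5}


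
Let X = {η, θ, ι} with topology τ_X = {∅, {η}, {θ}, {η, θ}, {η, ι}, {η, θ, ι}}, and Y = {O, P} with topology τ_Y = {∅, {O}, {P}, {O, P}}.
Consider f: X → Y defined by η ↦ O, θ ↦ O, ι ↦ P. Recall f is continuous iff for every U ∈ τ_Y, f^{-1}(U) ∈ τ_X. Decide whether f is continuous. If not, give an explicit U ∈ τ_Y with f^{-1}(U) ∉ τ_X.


f is NOT continuous.

Compute f^{-1}(U) for each U ∈ τ_Y:
  U = ∅: f^{-1}(U) = ∅ ∈ τ_X ✓.
  U = {O}: f^{-1}(U) = {η, θ} ∈ τ_X ✓.
  U = {P}: f^{-1}(U) = {ι} ∉ τ_X ✗.
  U = {O, P}: f^{-1}(U) = {η, θ, ι} ∈ τ_X ✓.
Found U = {P} with f^{-1}(U) = {ι} not in τ_X. Therefore f is NOT continuous.


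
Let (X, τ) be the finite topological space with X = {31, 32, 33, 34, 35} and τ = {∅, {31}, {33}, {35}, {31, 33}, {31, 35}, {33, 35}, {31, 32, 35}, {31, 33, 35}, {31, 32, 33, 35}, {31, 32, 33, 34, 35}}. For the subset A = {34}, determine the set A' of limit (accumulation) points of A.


A' = ∅

For each x ∈ X, list the open sets U ∈ τ with x ∈ U, then check whether U ∩ (A ∖ {x}) ≠ ∅ for every such U.
  x = 31: open {31} ∋ x has {31} ∩ (A ∖ {31}) = ∅, so x is NOT a limit point.
  x = 32: open {31, 32, 35} ∋ x has {31, 32, 35} ∩ (A ∖ {32}) = ∅, so x is NOT a limit point.
  x = 33: open {33} ∋ x has {33} ∩ (A ∖ {33}) = ∅, so x is NOT a limit point.
  x = 34: open {31, 32, 33, 34, 35} ∋ x has {31, 32, 33, 34, 35} ∩ (A ∖ {34}) = ∅, so x is NOT a limit point.
  x = 35: open {35} ∋ x has {35} ∩ (A ∖ {35}) = ∅, so x is NOT a limit point.
Collecting: A' = ∅.


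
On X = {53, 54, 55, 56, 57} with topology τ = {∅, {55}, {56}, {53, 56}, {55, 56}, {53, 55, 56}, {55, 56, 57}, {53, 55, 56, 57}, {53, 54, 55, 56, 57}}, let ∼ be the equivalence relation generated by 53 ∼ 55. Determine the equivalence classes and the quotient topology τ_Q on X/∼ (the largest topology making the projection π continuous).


X/∼ = {[53=55], [54], [56], [57]}; |τ_Q| = 5.

Equivalence classes: [53=55], [54], [56], [57].
Quotient map π: X → X/∼ sends 53 ↦ [53=55], 54 ↦ [54], 55 ↦ [53=55], 56 ↦ [56], 57 ↦ [57].
For each subset V ⊆ X/∼, compute π^{-1}(V) ⊆ X and check whether π^{-1}(V) ∈ τ. V is open in τ_Q iff π^{-1}(V) ∈ τ.
  V = {}: π^{-1}(V) = ∅ ∈ τ ✓.
  V = {[53=55]}: π^{-1}(V) = {53, 55} ∉ τ ✗.
  V = {[54]}: π^{-1}(V) = {54} ∉ τ ✗.
  V = {[53=55], [54]}: π^{-1}(V) = {53, 54, 55} ∉ τ ✗.
  V = {[56]}: π^{-1}(V) = {56} ∈ τ ✓.
  V = {[53=55], [56]}: π^{-1}(V) = {53, 55, 56} ∈ τ ✓.
  V = {[54], [56]}: π^{-1}(V) = {54, 56} ∉ τ ✗.
  V = {[53=55], [54], [56]}: π^{-1}(V) = {53, 54, 55, 56} ∉ τ ✗.
  V = {[57]}: π^{-1}(V) = {57} ∉ τ ✗.
  V = {[53=55], [57]}: π^{-1}(V) = {53, 55, 57} ∉ τ ✗.
  V = {[54], [57]}: π^{-1}(V) = {54, 57} ∉ τ ✗.
  V = {[53=55], [54], [57]}: π^{-1}(V) = {53, 54, 55, 57} ∉ τ ✗.
  V = {[56], [57]}: π^{-1}(V) = {56, 57} ∉ τ ✗.
  V = {[53=55], [56], [57]}: π^{-1}(V) = {53, 55, 56, 57} ∈ τ ✓.
  V = {[54], [56], [57]}: π^{-1}(V) = {54, 56, 57} ∉ τ ✗.
  V = {[53=55], [54], [56], [57]}: π^{-1}(V) = {53, 54, 55, 56, 57} ∈ τ ✓.
Open sets in the quotient: τ_Q = {{}, {[56]}, {[53=55], [56]}, {[53=55], [56], [57]}, {[53=55], [54], [56], [57]}} (5 elements).


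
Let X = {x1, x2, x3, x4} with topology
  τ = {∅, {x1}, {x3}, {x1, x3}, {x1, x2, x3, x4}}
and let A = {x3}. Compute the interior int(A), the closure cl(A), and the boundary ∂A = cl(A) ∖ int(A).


int(A) = {x3}, cl(A) = {x2, x3, x4}, ∂A = {x2, x4}.

Closed sets in (X, τ) are complements of opens:
  closed(X, τ) = {∅, {x2, x4}, {x1, x2, x4}, {x2, x3, x4}, {x1, x2, x3, x4}}.
int(A) = ⋃ {U ∈ τ : U ⊆ A}. Opens contained in A: ∅, {x3}.
Taking the union of these: int(A) = {x3}.
cl(A) = ⋂ {C closed : A ⊆ C}. Closed sets containing A: {x2, x3, x4}, {x1, x2, x3, x4}.
Intersecting these: cl(A) = {x2, x3, x4}.
∂A = cl(A) ∖ int(A) = {x2, x3, x4} ∖ {x3} = {x2, x4}.


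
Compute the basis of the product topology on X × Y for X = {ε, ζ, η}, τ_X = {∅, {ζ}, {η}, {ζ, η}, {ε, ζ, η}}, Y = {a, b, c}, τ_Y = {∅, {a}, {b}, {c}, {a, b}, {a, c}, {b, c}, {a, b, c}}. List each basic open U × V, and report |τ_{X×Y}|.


Basis B = {∅ × ∅, {ζ} × {a}, {ζ} × {b}, {ζ} × {c}, {η} × {a}, {η} × {b}, {η} × {c}, {ζ} × {a, b}, {ζ} × {a, c}, {ζ, η} × {a}, {ζ} × {b, c}, {ζ, η} × {b}, {ζ, η} × {c}, {η} × {a, b}, {η} × {a, c}, {η} × {b, c}, {ε, ζ, η} × {a}, {ε, ζ, η} × {b}, {ε, ζ, η} × {c}, {ζ} × {a, b, c}, {η} × {a, b, c}, {ζ, η} × {a, b}, {ζ, η} × {a, c}, {ζ, η} × {b, c}, {ε, ζ, η} × {a, b}, {ε, ζ, η} × {a, c}, {ε, ζ, η} × {b, c}, {ζ, η} × {a, b, c}, {ε, ζ, η} × {a, b, c}}; |τ_{X×Y}| = 125.

Enumerate products U × V with U ∈ τ_X, V ∈ τ_Y (deduplicated):
  ∅ × ∅ = {} (∅)
  {ζ} × {a} = {(ζ,a)}
  {ζ} × {b} = {(ζ,b)}
  {ζ} × {c} = {(ζ,c)}
  {η} × {a} = {(η,a)}
  {η} × {b} = {(η,b)}
  {η} × {c} = {(η,c)}
  {ζ} × {a, b} = {(ζ,a), (ζ,b)}
  {ζ} × {a, c} = {(ζ,a), (ζ,c)}
  {ζ, η} × {a} = {(ζ,a), (η,a)}
  {ζ} × {b, c} = {(ζ,b), (ζ,c)}
  {ζ, η} × {b} = {(ζ,b), (η,b)}
  {ζ, η} × {c} = {(ζ,c), (η,c)}
  {η} × {a, b} = {(η,a), (η,b)}
  {η} × {a, c} = {(η,a), (η,c)}
  {η} × {b, c} = {(η,b), (η,c)}
  {ε, ζ, η} × {a} = {(ε,a), (ζ,a), (η,a)}
  {ε, ζ, η} × {b} = {(ε,b), (ζ,b), (η,b)}
  {ε, ζ, η} × {c} = {(ε,c), (ζ,c), (η,c)}
  {ζ} × {a, b, c} = {(ζ,a), (ζ,b), (ζ,c)}
  {η} × {a, b, c} = {(η,a), (η,b), (η,c)}
  {ζ, η} × {a, b} = {(ζ,a), (ζ,b), (η,a), (η,b)}
  {ζ, η} × {a, c} = {(ζ,a), (ζ,c), (η,a), (η,c)}
  {ζ, η} × {b, c} = {(ζ,b), (ζ,c), (η,b), (η,c)}
  {ε, ζ, η} × {a, b} = {(ε,a), (ε,b), (ζ,a), (ζ,b), (η,a), (η,b)}
  {ε, ζ, η} × {a, c} = {(ε,a), (ε,c), (ζ,a), (ζ,c), (η,a), (η,c)}
  {ε, ζ, η} × {b, c} = {(ε,b), (ε,c), (ζ,b), (ζ,c), (η,b), (η,c)}
  {ζ, η} × {a, b, c} = {(ζ,a), (ζ,b), (ζ,c), (η,a), (η,b), (η,c)}
  {ε, ζ, η} × {a, b, c} = {(ε,a), (ε,b), (ε,c), (ζ,a), (ζ,b), (ζ,c), (η,a), (η,b), (η,c)}
These 29 distinct sets form the basis B.
Close under arbitrary unions to get τ_{X×Y}; counting gives |τ_{X×Y}| = 125.


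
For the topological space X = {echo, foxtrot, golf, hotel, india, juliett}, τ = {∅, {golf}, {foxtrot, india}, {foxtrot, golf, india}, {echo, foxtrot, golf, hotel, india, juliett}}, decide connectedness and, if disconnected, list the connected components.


(X, τ) is connected.

Find clopen sets (U ∈ τ with X ∖ U ∈ τ):
  U = ∅, X ∖ U = {echo, foxtrot, golf, hotel, india, juliett} — both open, so U is clopen.
  U = {echo, foxtrot, golf, hotel, india, juliett}, X ∖ U = ∅ — both open, so U is clopen.
Only trivial clopens (∅ and X) exist, so (X, τ) is connected.
Compute connected components by grouping points that agree on all clopens:
  component: {echo, foxtrot, golf, hotel, india, juliett}


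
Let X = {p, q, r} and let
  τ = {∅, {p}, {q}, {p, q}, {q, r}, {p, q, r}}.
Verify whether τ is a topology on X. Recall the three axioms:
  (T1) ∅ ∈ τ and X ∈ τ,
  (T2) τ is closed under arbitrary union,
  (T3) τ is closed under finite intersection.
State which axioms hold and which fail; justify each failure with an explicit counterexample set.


τ IS a topology on X.

Axiom (T1): ∅ ∈ τ? Yes; X ∈ τ? Yes.
Axiom (T2/T3): check pairwise unions and intersections of members of τ.
All pairwise intersections and unions checked — each lies in τ. Therefore τ satisfies (T1), (T2), (T3): it IS a topology on X.


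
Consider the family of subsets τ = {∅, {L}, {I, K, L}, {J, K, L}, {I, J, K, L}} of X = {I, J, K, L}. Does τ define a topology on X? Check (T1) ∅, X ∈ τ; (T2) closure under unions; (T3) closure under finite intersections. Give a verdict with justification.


τ is NOT a topology on X.

Axiom (T1): ∅ ∈ τ? Yes; X ∈ τ? Yes.
Axiom (T2/T3): check pairwise unions and intersections of members of τ.
Counterexample for (T3): {I, K, L} ∩ {J, K, L} = {K, L} ∉ τ. Therefore τ is NOT a topology.


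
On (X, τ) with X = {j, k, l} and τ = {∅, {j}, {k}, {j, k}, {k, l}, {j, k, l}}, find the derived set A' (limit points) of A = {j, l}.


A' = ∅

For each x ∈ X, list the open sets U ∈ τ with x ∈ U, then check whether U ∩ (A ∖ {x}) ≠ ∅ for every such U.
  x = j: open {j} ∋ x has {j} ∩ (A ∖ {j}) = ∅, so x is NOT a limit point.
  x = k: open {k} ∋ x has {k} ∩ (A ∖ {k}) = ∅, so x is NOT a limit point.
  x = l: open {k, l} ∋ x has {k, l} ∩ (A ∖ {l}) = ∅, so x is NOT a limit point.
Collecting: A' = ∅.


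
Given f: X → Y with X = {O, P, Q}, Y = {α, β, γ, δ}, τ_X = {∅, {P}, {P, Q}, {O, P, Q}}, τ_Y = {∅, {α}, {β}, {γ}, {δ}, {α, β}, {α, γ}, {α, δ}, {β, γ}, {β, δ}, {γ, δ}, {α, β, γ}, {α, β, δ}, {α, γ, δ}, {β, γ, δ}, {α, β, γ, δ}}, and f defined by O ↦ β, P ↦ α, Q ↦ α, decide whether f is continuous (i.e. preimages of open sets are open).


f is NOT continuous.

Compute f^{-1}(U) for each U ∈ τ_Y:
  U = ∅: f^{-1}(U) = ∅ ∈ τ_X ✓.
  U = {α}: f^{-1}(U) = {P, Q} ∈ τ_X ✓.
  U = {β}: f^{-1}(U) = {O} ∉ τ_X ✗.
  U = {γ}: f^{-1}(U) = ∅ ∈ τ_X ✓.
  U = {δ}: f^{-1}(U) = ∅ ∈ τ_X ✓.
  U = {α, β}: f^{-1}(U) = {O, P, Q} ∈ τ_X ✓.
  U = {α, γ}: f^{-1}(U) = {P, Q} ∈ τ_X ✓.
  U = {α, δ}: f^{-1}(U) = {P, Q} ∈ τ_X ✓.
  U = {β, γ}: f^{-1}(U) = {O} ∉ τ_X ✗.
  U = {β, δ}: f^{-1}(U) = {O} ∉ τ_X ✗.
  U = {γ, δ}: f^{-1}(U) = ∅ ∈ τ_X ✓.
  U = {α, β, γ}: f^{-1}(U) = {O, P, Q} ∈ τ_X ✓.
  U = {α, β, δ}: f^{-1}(U) = {O, P, Q} ∈ τ_X ✓.
  U = {α, γ, δ}: f^{-1}(U) = {P, Q} ∈ τ_X ✓.
  U = {β, γ, δ}: f^{-1}(U) = {O} ∉ τ_X ✗.
  U = {α, β, γ, δ}: f^{-1}(U) = {O, P, Q} ∈ τ_X ✓.
Found U = {β} with f^{-1}(U) = {O} not in τ_X. Therefore f is NOT continuous.


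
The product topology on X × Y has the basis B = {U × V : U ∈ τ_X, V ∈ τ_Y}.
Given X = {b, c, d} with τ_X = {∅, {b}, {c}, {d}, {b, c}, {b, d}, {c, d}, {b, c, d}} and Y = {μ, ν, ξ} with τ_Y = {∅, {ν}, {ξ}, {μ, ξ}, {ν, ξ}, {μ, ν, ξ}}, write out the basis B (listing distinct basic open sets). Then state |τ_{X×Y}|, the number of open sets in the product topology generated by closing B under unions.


Basis B = {∅ × ∅, {b} × {ν}, {b} × {ξ}, {c} × {ν}, {c} × {ξ}, {d} × {ν}, {d} × {ξ}, {b} × {μ, ξ}, {b} × {ν, ξ}, {b, c} × {ν}, {b, d} × {ν}, {b, c} × {ξ}, {b, d} × {ξ}, {c} × {μ, ξ}, {c} × {ν, ξ}, {c, d} × {ν}, {c, d} × {ξ}, {d} × {μ, ξ}, {d} × {ν, ξ}, {b} × {μ, ν, ξ}, {b, c, d} × {ν}, {b, c, d} × {ξ}, {c} × {μ, ν, ξ}, {d} × {μ, ν, ξ}, {b, c} × {μ, ξ}, {b, d} × {μ, ξ}, {b, c} × {ν, ξ}, {b, d} × {ν, ξ}, {c, d} × {μ, ξ}, {c, d} × {ν, ξ}, {b, c} × {μ, ν, ξ}, {b, d} × {μ, ν, ξ}, {b, c, d} × {μ, ξ}, {b, c, d} × {ν, ξ}, {c, d} × {μ, ν, ξ}, {b, c, d} × {μ, ν, ξ}}; |τ_{X×Y}| = 216.

Enumerate products U × V with U ∈ τ_X, V ∈ τ_Y (deduplicated):
  ∅ × ∅ = {} (∅)
  {b} × {ν} = {(b,ν)}
  {b} × {ξ} = {(b,ξ)}
  {c} × {ν} = {(c,ν)}
  {c} × {ξ} = {(c,ξ)}
  {d} × {ν} = {(d,ν)}
  {d} × {ξ} = {(d,ξ)}
  {b} × {μ, ξ} = {(b,μ), (b,ξ)}
  {b} × {ν, ξ} = {(b,ν), (b,ξ)}
  {b, c} × {ν} = {(b,ν), (c,ν)}
  {b, d} × {ν} = {(b,ν), (d,ν)}
  {b, c} × {ξ} = {(b,ξ), (c,ξ)}
  {b, d} × {ξ} = {(b,ξ), (d,ξ)}
  {c} × {μ, ξ} = {(c,μ), (c,ξ)}
  {c} × {ν, ξ} = {(c,ν), (c,ξ)}
  {c, d} × {ν} = {(c,ν), (d,ν)}
  {c, d} × {ξ} = {(c,ξ), (d,ξ)}
  {d} × {μ, ξ} = {(d,μ), (d,ξ)}
  {d} × {ν, ξ} = {(d,ν), (d,ξ)}
  {b} × {μ, ν, ξ} = {(b,μ), (b,ν), (b,ξ)}
  {b, c, d} × {ν} = {(b,ν), (c,ν), (d,ν)}
  {b, c, d} × {ξ} = {(b,ξ), (c,ξ), (d,ξ)}
  {c} × {μ, ν, ξ} = {(c,μ), (c,ν), (c,ξ)}
  {d} × {μ, ν, ξ} = {(d,μ), (d,ν), (d,ξ)}
  {b, c} × {μ, ξ} = {(b,μ), (b,ξ), (c,μ), (c,ξ)}
  {b, d} × {μ, ξ} = {(b,μ), (b,ξ), (d,μ), (d,ξ)}
  {b, c} × {ν, ξ} = {(b,ν), (b,ξ), (c,ν), (c,ξ)}
  {b, d} × {ν, ξ} = {(b,ν), (b,ξ), (d,ν), (d,ξ)}
  {c, d} × {μ, ξ} = {(c,μ), (c,ξ), (d,μ), (d,ξ)}
  {c, d} × {ν, ξ} = {(c,ν), (c,ξ), (d,ν), (d,ξ)}
  {b, c} × {μ, ν, ξ} = {(b,μ), (b,ν), (b,ξ), (c,μ), (c,ν), (c,ξ)}
  {b, d} × {μ, ν, ξ} = {(b,μ), (b,ν), (b,ξ), (d,μ), (d,ν), (d,ξ)}
  {b, c, d} × {μ, ξ} = {(b,μ), (b,ξ), (c,μ), (c,ξ), (d,μ), (d,ξ)}
  {b, c, d} × {ν, ξ} = {(b,ν), (b,ξ), (c,ν), (c,ξ), (d,ν), (d,ξ)}
  {c, d} × {μ, ν, ξ} = {(c,μ), (c,ν), (c,ξ), (d,μ), (d,ν), (d,ξ)}
  {b, c, d} × {μ, ν, ξ} = {(b,μ), (b,ν), (b,ξ), (c,μ), (c,ν), (c,ξ), (d,μ), (d,ν), (d,ξ)}
These 36 distinct sets form the basis B.
Close under arbitrary unions to get τ_{X×Y}; counting gives |τ_{X×Y}| = 216.


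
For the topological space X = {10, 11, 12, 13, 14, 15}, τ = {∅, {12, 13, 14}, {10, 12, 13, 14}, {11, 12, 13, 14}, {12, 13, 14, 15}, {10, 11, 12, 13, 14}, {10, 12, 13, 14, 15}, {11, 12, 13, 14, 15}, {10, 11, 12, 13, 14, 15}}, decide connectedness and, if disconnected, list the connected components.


(X, τ) is connected.

Find clopen sets (U ∈ τ with X ∖ U ∈ τ):
  U = ∅, X ∖ U = {10, 11, 12, 13, 14, 15} — both open, so U is clopen.
  U = {10, 11, 12, 13, 14, 15}, X ∖ U = ∅ — both open, so U is clopen.
Only trivial clopens (∅ and X) exist, so (X, τ) is connected.
Compute connected components by grouping points that agree on all clopens:
  component: {10, 11, 12, 13, 14, 15}


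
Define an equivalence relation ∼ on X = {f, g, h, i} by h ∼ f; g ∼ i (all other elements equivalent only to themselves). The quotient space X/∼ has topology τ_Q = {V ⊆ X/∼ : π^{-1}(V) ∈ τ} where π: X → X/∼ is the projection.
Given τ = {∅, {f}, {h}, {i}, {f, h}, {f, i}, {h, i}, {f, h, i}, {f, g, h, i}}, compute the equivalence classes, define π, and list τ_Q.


X/∼ = {[f=h], [g=i]}; |τ_Q| = 3.

Equivalence classes: [f=h], [g=i].
Quotient map π: X → X/∼ sends f ↦ [f=h], g ↦ [g=i], h ↦ [f=h], i ↦ [g=i].
For each subset V ⊆ X/∼, compute π^{-1}(V) ⊆ X and check whether π^{-1}(V) ∈ τ. V is open in τ_Q iff π^{-1}(V) ∈ τ.
  V = {}: π^{-1}(V) = ∅ ∈ τ ✓.
  V = {[f=h]}: π^{-1}(V) = {f, h} ∈ τ ✓.
  V = {[g=i]}: π^{-1}(V) = {g, i} ∉ τ ✗.
  V = {[f=h], [g=i]}: π^{-1}(V) = {f, g, h, i} ∈ τ ✓.
Open sets in the quotient: τ_Q = {{}, {[f=h]}, {[f=h], [g=i]}} (3 elements).


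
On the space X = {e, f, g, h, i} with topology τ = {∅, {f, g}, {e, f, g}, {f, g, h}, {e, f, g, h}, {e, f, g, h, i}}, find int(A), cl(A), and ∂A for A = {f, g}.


int(A) = {f, g}, cl(A) = {e, f, g, h, i}, ∂A = {e, h, i}.

Closed sets in (X, τ) are complements of opens:
  closed(X, τ) = {∅, {i}, {e, i}, {h, i}, {e, h, i}, {e, f, g, h, i}}.
int(A) = ⋃ {U ∈ τ : U ⊆ A}. Opens contained in A: ∅, {f, g}.
Taking the union of these: int(A) = {f, g}.
cl(A) = ⋂ {C closed : A ⊆ C}. Closed sets containing A: {e, f, g, h, i}.
Intersecting these: cl(A) = {e, f, g, h, i}.
∂A = cl(A) ∖ int(A) = {e, f, g, h, i} ∖ {f, g} = {e, h, i}.


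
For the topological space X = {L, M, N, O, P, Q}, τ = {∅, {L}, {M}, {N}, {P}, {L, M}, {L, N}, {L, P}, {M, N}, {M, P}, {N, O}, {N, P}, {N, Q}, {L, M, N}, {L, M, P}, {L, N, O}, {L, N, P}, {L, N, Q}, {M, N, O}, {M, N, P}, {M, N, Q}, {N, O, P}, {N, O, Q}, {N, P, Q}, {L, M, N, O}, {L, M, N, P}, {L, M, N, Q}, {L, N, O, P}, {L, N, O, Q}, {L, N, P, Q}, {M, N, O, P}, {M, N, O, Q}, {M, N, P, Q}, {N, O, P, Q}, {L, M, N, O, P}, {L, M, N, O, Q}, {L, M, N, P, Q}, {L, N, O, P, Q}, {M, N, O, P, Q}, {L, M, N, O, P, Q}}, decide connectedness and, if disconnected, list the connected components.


(X, τ) is disconnected; components = [{L}, {M}, {P}, {N, O, Q}].

Find clopen sets (U ∈ τ with X ∖ U ∈ τ):
  U = ∅, X ∖ U = {L, M, N, O, P, Q} — both open, so U is clopen.
  U = {L}, X ∖ U = {M, N, O, P, Q} — both open, so U is clopen.
  U = {M}, X ∖ U = {L, N, O, P, Q} — both open, so U is clopen.
  U = {P}, X ∖ U = {L, M, N, O, Q} — both open, so U is clopen.
  U = {L, M}, X ∖ U = {N, O, P, Q} — both open, so U is clopen.
  U = {L, P}, X ∖ U = {M, N, O, Q} — both open, so U is clopen.
  U = {M, P}, X ∖ U = {L, N, O, Q} — both open, so U is clopen.
  U = {L, M, P}, X ∖ U = {N, O, Q} — both open, so U is clopen.
  U = {N, O, Q}, X ∖ U = {L, M, P} — both open, so U is clopen.
  U = {L, N, O, Q}, X ∖ U = {M, P} — both open, so U is clopen.
  U = {M, N, O, Q}, X ∖ U = {L, P} — both open, so U is clopen.
  U = {N, O, P, Q}, X ∖ U = {L, M} — both open, so U is clopen.
  U = {L, M, N, O, Q}, X ∖ U = {P} — both open, so U is clopen.
  U = {L, N, O, P, Q}, X ∖ U = {M} — both open, so U is clopen.
  U = {M, N, O, P, Q}, X ∖ U = {L} — both open, so U is clopen.
  U = {L, M, N, O, P, Q}, X ∖ U = ∅ — both open, so U is clopen.
Nontrivial clopen(s) exist: e.g. {M}. So (X, τ) is disconnected.
Compute connected components by grouping points that agree on all clopens:
  component: {L}
  component: {M}
  component: {P}
  component: {N, O, Q}


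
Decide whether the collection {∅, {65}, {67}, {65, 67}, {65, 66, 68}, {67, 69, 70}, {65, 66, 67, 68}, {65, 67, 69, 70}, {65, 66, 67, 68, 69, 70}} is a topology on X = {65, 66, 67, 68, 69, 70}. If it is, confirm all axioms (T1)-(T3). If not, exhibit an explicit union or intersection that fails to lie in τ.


τ IS a topology on X.

Axiom (T1): ∅ ∈ τ? Yes; X ∈ τ? Yes.
Axiom (T2/T3): check pairwise unions and intersections of members of τ.
All pairwise intersections and unions checked — each lies in τ. Therefore τ satisfies (T1), (T2), (T3): it IS a topology on X.


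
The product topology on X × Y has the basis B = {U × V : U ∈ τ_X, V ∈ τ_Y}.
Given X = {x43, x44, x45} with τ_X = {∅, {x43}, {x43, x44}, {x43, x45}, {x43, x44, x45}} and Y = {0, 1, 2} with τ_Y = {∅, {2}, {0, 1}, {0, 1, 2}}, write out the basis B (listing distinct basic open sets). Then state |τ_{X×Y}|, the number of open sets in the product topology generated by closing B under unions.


Basis B = {∅ × ∅, {x43} × {2}, {x43} × {0, 1}, {x43, x44} × {2}, {x43, x45} × {2}, {x43} × {0, 1, 2}, {x43, x44, x45} × {2}, {x43, x44} × {0, 1}, {x43, x45} × {0, 1}, {x43, x44} × {0, 1, 2}, {x43, x45} × {0, 1, 2}, {x43, x44, x45} × {0, 1}, {x43, x44, x45} × {0, 1, 2}}; |τ_{X×Y}| = 25.

Enumerate products U × V with U ∈ τ_X, V ∈ τ_Y (deduplicated):
  ∅ × ∅ = {} (∅)
  {x43} × {2} = {(x43,2)}
  {x43} × {0, 1} = {(x43,0), (x43,1)}
  {x43, x44} × {2} = {(x43,2), (x44,2)}
  {x43, x45} × {2} = {(x43,2), (x45,2)}
  {x43} × {0, 1, 2} = {(x43,0), (x43,1), (x43,2)}
  {x43, x44, x45} × {2} = {(x43,2), (x44,2), (x45,2)}
  {x43, x44} × {0, 1} = {(x43,0), (x43,1), (x44,0), (x44,1)}
  {x43, x45} × {0, 1} = {(x43,0), (x43,1), (x45,0), (x45,1)}
  {x43, x44} × {0, 1, 2} = {(x43,0), (x43,1), (x43,2), (x44,0), (x44,1), (x44,2)}
  {x43, x45} × {0, 1, 2} = {(x43,0), (x43,1), (x43,2), (x45,0), (x45,1), (x45,2)}
  {x43, x44, x45} × {0, 1} = {(x43,0), (x43,1), (x44,0), (x44,1), (x45,0), (x45,1)}
  {x43, x44, x45} × {0, 1, 2} = {(x43,0), (x43,1), (x43,2), (x44,0), (x44,1), (x44,2), (x45,0), (x45,1), (x45,2)}
These 13 distinct sets form the basis B.
Close under arbitrary unions to get τ_{X×Y}; counting gives |τ_{X×Y}| = 25.


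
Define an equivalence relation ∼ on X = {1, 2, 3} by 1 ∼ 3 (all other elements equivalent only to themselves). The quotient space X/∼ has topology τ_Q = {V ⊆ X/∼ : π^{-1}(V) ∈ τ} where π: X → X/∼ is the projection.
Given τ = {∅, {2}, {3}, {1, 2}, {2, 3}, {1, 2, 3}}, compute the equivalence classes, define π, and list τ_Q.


X/∼ = {[1=3], [2]}; |τ_Q| = 3.

Equivalence classes: [1=3], [2].
Quotient map π: X → X/∼ sends 1 ↦ [1=3], 2 ↦ [2], 3 ↦ [1=3].
For each subset V ⊆ X/∼, compute π^{-1}(V) ⊆ X and check whether π^{-1}(V) ∈ τ. V is open in τ_Q iff π^{-1}(V) ∈ τ.
  V = {}: π^{-1}(V) = ∅ ∈ τ ✓.
  V = {[1=3]}: π^{-1}(V) = {1, 3} ∉ τ ✗.
  V = {[2]}: π^{-1}(V) = {2} ∈ τ ✓.
  V = {[1=3], [2]}: π^{-1}(V) = {1, 2, 3} ∈ τ ✓.
Open sets in the quotient: τ_Q = {{}, {[2]}, {[1=3], [2]}} (3 elements).


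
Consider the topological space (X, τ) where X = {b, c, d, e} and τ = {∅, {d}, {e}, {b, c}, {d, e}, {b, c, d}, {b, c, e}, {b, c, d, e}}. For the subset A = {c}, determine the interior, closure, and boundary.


int(A) = ∅, cl(A) = {b, c}, ∂A = {b, c}.

Closed sets in (X, τ) are complements of opens:
  closed(X, τ) = {∅, {d}, {e}, {b, c}, {d, e}, {b, c, d}, {b, c, e}, {b, c, d, e}}.
int(A) = ⋃ {U ∈ τ : U ⊆ A}. Opens contained in A: ∅.
Taking the union of these: int(A) = ∅.
cl(A) = ⋂ {C closed : A ⊆ C}. Closed sets containing A: {b, c}, {b, c, d}, {b, c, e}, {b, c, d, e}.
Intersecting these: cl(A) = {b, c}.
∂A = cl(A) ∖ int(A) = {b, c} ∖ ∅ = {b, c}.


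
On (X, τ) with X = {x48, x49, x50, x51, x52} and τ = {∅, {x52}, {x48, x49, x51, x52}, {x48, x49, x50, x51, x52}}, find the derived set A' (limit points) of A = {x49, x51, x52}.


A' = {x48, x49, x50, x51}

For each x ∈ X, list the open sets U ∈ τ with x ∈ U, then check whether U ∩ (A ∖ {x}) ≠ ∅ for every such U.
  x = x48: opens ∋ x are {x48, x49, x51, x52}, {x48, x49, x50, x51, x52}; each meets A ∖ {x48}, so x IS a limit point.
  x = x49: opens ∋ x are {x48, x49, x51, x52}, {x48, x49, x50, x51, x52}; each meets A ∖ {x49}, so x IS a limit point.
  x = x50: opens ∋ x are {x48, x49, x50, x51, x52}; each meets A ∖ {x50}, so x IS a limit point.
  x = x51: opens ∋ x are {x48, x49, x51, x52}, {x48, x49, x50, x51, x52}; each meets A ∖ {x51}, so x IS a limit point.
  x = x52: open {x52} ∋ x has {x52} ∩ (A ∖ {x52}) = ∅, so x is NOT a limit point.
Collecting: A' = {x48, x49, x50, x51}.


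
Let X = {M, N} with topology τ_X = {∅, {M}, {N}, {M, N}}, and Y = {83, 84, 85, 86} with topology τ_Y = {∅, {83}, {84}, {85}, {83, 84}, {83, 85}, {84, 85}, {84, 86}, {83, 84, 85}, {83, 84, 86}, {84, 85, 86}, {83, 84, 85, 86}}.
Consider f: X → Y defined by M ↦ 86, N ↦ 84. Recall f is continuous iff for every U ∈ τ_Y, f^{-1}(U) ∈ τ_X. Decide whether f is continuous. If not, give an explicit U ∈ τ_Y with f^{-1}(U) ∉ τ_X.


f IS continuous.

Compute f^{-1}(U) for each U ∈ τ_Y:
  U = ∅: f^{-1}(U) = ∅ ∈ τ_X ✓.
  U = {83}: f^{-1}(U) = ∅ ∈ τ_X ✓.
  U = {84}: f^{-1}(U) = {N} ∈ τ_X ✓.
  U = {85}: f^{-1}(U) = ∅ ∈ τ_X ✓.
  U = {83, 84}: f^{-1}(U) = {N} ∈ τ_X ✓.
  U = {83, 85}: f^{-1}(U) = ∅ ∈ τ_X ✓.
  U = {84, 85}: f^{-1}(U) = {N} ∈ τ_X ✓.
  U = {84, 86}: f^{-1}(U) = {M, N} ∈ τ_X ✓.
  U = {83, 84, 85}: f^{-1}(U) = {N} ∈ τ_X ✓.
  U = {83, 84, 86}: f^{-1}(U) = {M, N} ∈ τ_X ✓.
  U = {84, 85, 86}: f^{-1}(U) = {M, N} ∈ τ_X ✓.
  U = {83, 84, 85, 86}: f^{-1}(U) = {M, N} ∈ τ_X ✓.
Every preimage lies in τ_X, so f IS continuous.


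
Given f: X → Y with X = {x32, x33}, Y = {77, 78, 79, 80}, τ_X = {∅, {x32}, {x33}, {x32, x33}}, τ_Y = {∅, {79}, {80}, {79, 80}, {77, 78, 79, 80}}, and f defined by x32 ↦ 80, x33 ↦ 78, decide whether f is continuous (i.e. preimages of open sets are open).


f IS continuous.

Compute f^{-1}(U) for each U ∈ τ_Y:
  U = ∅: f^{-1}(U) = ∅ ∈ τ_X ✓.
  U = {79}: f^{-1}(U) = ∅ ∈ τ_X ✓.
  U = {80}: f^{-1}(U) = {x32} ∈ τ_X ✓.
  U = {79, 80}: f^{-1}(U) = {x32} ∈ τ_X ✓.
  U = {77, 78, 79, 80}: f^{-1}(U) = {x32, x33} ∈ τ_X ✓.
Every preimage lies in τ_X, so f IS continuous.


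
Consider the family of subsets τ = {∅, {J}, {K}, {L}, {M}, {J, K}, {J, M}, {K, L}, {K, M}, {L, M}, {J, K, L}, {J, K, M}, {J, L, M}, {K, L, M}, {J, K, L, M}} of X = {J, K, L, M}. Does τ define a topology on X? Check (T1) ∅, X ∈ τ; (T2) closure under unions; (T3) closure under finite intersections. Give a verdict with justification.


τ is NOT a topology on X.

Axiom (T1): ∅ ∈ τ? Yes; X ∈ τ? Yes.
Axiom (T2/T3): check pairwise unions and intersections of members of τ.
Counterexample for (T2): {J} ∪ {L} = {J, L} ∉ τ. Therefore τ is NOT a topology.


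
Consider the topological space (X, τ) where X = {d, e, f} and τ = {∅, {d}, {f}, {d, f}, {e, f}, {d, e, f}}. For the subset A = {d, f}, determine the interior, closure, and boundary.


int(A) = {d, f}, cl(A) = {d, e, f}, ∂A = {e}.

Closed sets in (X, τ) are complements of opens:
  closed(X, τ) = {∅, {d}, {e}, {d, e}, {e, f}, {d, e, f}}.
int(A) = ⋃ {U ∈ τ : U ⊆ A}. Opens contained in A: ∅, {d}, {f}, {d, f}.
Taking the union of these: int(A) = {d, f}.
cl(A) = ⋂ {C closed : A ⊆ C}. Closed sets containing A: {d, e, f}.
Intersecting these: cl(A) = {d, e, f}.
∂A = cl(A) ∖ int(A) = {d, e, f} ∖ {d, f} = {e}.


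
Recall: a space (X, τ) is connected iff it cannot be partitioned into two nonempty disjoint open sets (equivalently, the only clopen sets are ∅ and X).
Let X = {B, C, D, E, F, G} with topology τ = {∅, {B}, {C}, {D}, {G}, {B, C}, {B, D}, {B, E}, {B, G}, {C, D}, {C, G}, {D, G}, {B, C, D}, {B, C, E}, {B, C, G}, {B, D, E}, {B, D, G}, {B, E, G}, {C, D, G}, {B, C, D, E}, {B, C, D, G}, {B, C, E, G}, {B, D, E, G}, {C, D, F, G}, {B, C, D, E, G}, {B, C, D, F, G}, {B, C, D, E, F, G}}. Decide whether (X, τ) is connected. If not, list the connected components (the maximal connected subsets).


(X, τ) is disconnected; components = [{B, E}, {C, D, F, G}].

Find clopen sets (U ∈ τ with X ∖ U ∈ τ):
  U = ∅, X ∖ U = {B, C, D, E, F, G} — both open, so U is clopen.
  U = {B, E}, X ∖ U = {C, D, F, G} — both open, so U is clopen.
  U = {C, D, F, G}, X ∖ U = {B, E} — both open, so U is clopen.
  U = {B, C, D, E, F, G}, X ∖ U = ∅ — both open, so U is clopen.
Nontrivial clopen(s) exist: e.g. {B, E}. So (X, τ) is disconnected.
Compute connected components by grouping points that agree on all clopens:
  component: {B, E}
  component: {C, D, F, G}


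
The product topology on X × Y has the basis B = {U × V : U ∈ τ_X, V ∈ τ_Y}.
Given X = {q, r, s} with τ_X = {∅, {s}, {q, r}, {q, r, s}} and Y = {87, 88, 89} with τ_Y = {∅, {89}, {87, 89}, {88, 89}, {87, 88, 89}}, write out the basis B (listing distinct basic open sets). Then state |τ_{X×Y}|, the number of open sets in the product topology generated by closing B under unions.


Basis B = {∅ × ∅, {s} × {89}, {q, r} × {89}, {s} × {87, 89}, {s} × {88, 89}, {q, r, s} × {89}, {s} × {87, 88, 89}, {q, r} × {87, 89}, {q, r} × {88, 89}, {q, r} × {87, 88, 89}, {q, r, s} × {87, 89}, {q, r, s} × {88, 89}, {q, r, s} × {87, 88, 89}}; |τ_{X×Y}| = 25.

Enumerate products U × V with U ∈ τ_X, V ∈ τ_Y (deduplicated):
  ∅ × ∅ = {} (∅)
  {s} × {89} = {(s,89)}
  {q, r} × {89} = {(q,89), (r,89)}
  {s} × {87, 89} = {(s,87), (s,89)}
  {s} × {88, 89} = {(s,88), (s,89)}
  {q, r, s} × {89} = {(q,89), (r,89), (s,89)}
  {s} × {87, 88, 89} = {(s,87), (s,88), (s,89)}
  {q, r} × {87, 89} = {(q,87), (q,89), (r,87), (r,89)}
  {q, r} × {88, 89} = {(q,88), (q,89), (r,88), (r,89)}
  {q, r} × {87, 88, 89} = {(q,87), (q,88), (q,89), (r,87), (r,88), (r,89)}
  {q, r, s} × {87, 89} = {(q,87), (q,89), (r,87), (r,89), (s,87), (s,89)}
  {q, r, s} × {88, 89} = {(q,88), (q,89), (r,88), (r,89), (s,88), (s,89)}
  {q, r, s} × {87, 88, 89} = {(q,87), (q,88), (q,89), (r,87), (r,88), (r,89), (s,87), (s,88), (s,89)}
These 13 distinct sets form the basis B.
Close under arbitrary unions to get τ_{X×Y}; counting gives |τ_{X×Y}| = 25.


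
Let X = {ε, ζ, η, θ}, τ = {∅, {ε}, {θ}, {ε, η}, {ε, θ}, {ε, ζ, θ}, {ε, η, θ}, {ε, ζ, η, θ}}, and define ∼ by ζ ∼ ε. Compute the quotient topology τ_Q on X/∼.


X/∼ = {[ε=ζ], [η], [θ]}; |τ_Q| = 4.

Equivalence classes: [ε=ζ], [η], [θ].
Quotient map π: X → X/∼ sends ε ↦ [ε=ζ], ζ ↦ [ε=ζ], η ↦ [η], θ ↦ [θ].
For each subset V ⊆ X/∼, compute π^{-1}(V) ⊆ X and check whether π^{-1}(V) ∈ τ. V is open in τ_Q iff π^{-1}(V) ∈ τ.
  V = {}: π^{-1}(V) = ∅ ∈ τ ✓.
  V = {[ε=ζ]}: π^{-1}(V) = {ε, ζ} ∉ τ ✗.
  V = {[η]}: π^{-1}(V) = {η} ∉ τ ✗.
  V = {[ε=ζ], [η]}: π^{-1}(V) = {ε, ζ, η} ∉ τ ✗.
  V = {[θ]}: π^{-1}(V) = {θ} ∈ τ ✓.
  V = {[ε=ζ], [θ]}: π^{-1}(V) = {ε, ζ, θ} ∈ τ ✓.
  V = {[η], [θ]}: π^{-1}(V) = {η, θ} ∉ τ ✗.
  V = {[ε=ζ], [η], [θ]}: π^{-1}(V) = {ε, ζ, η, θ} ∈ τ ✓.
Open sets in the quotient: τ_Q = {{}, {[θ]}, {[ε=ζ], [θ]}, {[ε=ζ], [η], [θ]}} (4 elements).


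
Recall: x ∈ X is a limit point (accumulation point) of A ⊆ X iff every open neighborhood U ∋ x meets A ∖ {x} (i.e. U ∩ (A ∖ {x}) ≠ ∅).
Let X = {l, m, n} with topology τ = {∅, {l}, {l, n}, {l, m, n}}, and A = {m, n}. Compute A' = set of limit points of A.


A' = {m}

For each x ∈ X, list the open sets U ∈ τ with x ∈ U, then check whether U ∩ (A ∖ {x}) ≠ ∅ for every such U.
  x = l: open {l} ∋ x has {l} ∩ (A ∖ {l}) = ∅, so x is NOT a limit point.
  x = m: opens ∋ x are {l, m, n}; each meets A ∖ {m}, so x IS a limit point.
  x = n: open {l, n} ∋ x has {l, n} ∩ (A ∖ {n}) = ∅, so x is NOT a limit point.
Collecting: A' = {m}.


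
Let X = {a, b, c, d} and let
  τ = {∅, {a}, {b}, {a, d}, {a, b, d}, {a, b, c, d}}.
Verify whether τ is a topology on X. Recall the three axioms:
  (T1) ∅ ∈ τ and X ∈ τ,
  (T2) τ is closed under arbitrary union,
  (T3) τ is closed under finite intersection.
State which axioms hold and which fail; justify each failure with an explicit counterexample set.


τ is NOT a topology on X.

Axiom (T1): ∅ ∈ τ? Yes; X ∈ τ? Yes.
Axiom (T2/T3): check pairwise unions and intersections of members of τ.
Counterexample for (T2): {a} ∪ {b} = {a, b} ∉ τ. Therefore τ is NOT a topology.


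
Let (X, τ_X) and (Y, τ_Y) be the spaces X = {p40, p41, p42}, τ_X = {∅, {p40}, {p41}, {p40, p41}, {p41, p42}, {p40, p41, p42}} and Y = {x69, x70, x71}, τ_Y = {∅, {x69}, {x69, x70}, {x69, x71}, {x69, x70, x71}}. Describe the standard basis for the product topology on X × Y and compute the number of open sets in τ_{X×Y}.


Basis B = {∅ × ∅, {p40} × {x69}, {p41} × {x69}, {p40} × {x69, x70}, {p40} × {x69, x71}, {p40, p41} × {x69}, {p41} × {x69, x70}, {p41} × {x69, x71}, {p41, p42} × {x69}, {p40} × {x69, x70, x71}, {p40, p41, p42} × {x69}, {p41} × {x69, x70, x71}, {p40, p41} × {x69, x70}, {p40, p41} × {x69, x71}, {p41, p42} × {x69, x70}, {p41, p42} × {x69, x71}, {p40, p41} × {x69, x70, x71}, {p40, p41, p42} × {x69, x70}, {p40, p41, p42} × {x69, x71}, {p41, p42} × {x69, x70, x71}, {p40, p41, p42} × {x69, x70, x71}}; |τ_{X×Y}| = 70.

Enumerate products U × V with U ∈ τ_X, V ∈ τ_Y (deduplicated):
  ∅ × ∅ = {} (∅)
  {p40} × {x69} = {(p40,x69)}
  {p41} × {x69} = {(p41,x69)}
  {p40} × {x69, x70} = {(p40,x69), (p40,x70)}
  {p40} × {x69, x71} = {(p40,x69), (p40,x71)}
  {p40, p41} × {x69} = {(p40,x69), (p41,x69)}
  {p41} × {x69, x70} = {(p41,x69), (p41,x70)}
  {p41} × {x69, x71} = {(p41,x69), (p41,x71)}
  {p41, p42} × {x69} = {(p41,x69), (p42,x69)}
  {p40} × {x69, x70, x71} = {(p40,x69), (p40,x70), (p40,x71)}
  {p40, p41, p42} × {x69} = {(p40,x69), (p41,x69), (p42,x69)}
  {p41} × {x69, x70, x71} = {(p41,x69), (p41,x70), (p41,x71)}
  {p40, p41} × {x69, x70} = {(p40,x69), (p40,x70), (p41,x69), (p41,x70)}
  {p40, p41} × {x69, x71} = {(p40,x69), (p40,x71), (p41,x69), (p41,x71)}
  {p41, p42} × {x69, x70} = {(p41,x69), (p41,x70), (p42,x69), (p42,x70)}
  {p41, p42} × {x69, x71} = {(p41,x69), (p41,x71), (p42,x69), (p42,x71)}
  {p40, p41} × {x69, x70, x71} = {(p40,x69), (p40,x70), (p40,x71), (p41,x69), (p41,x70), (p41,x71)}
  {p40, p41, p42} × {x69, x70} = {(p40,x69), (p40,x70), (p41,x69), (p41,x70), (p42,x69), (p42,x70)}
  {p40, p41, p42} × {x69, x71} = {(p40,x69), (p40,x71), (p41,x69), (p41,x71), (p42,x69), (p42,x71)}
  {p41, p42} × {x69, x70, x71} = {(p41,x69), (p41,x70), (p41,x71), (p42,x69), (p42,x70), (p42,x71)}
  {p40, p41, p42} × {x69, x70, x71} = {(p40,x69), (p40,x70), (p40,x71), (p41,x69), (p41,x70), (p41,x71), (p42,x69), (p42,x70), (p42,x71)}
These 21 distinct sets form the basis B.
Close under arbitrary unions to get τ_{X×Y}; counting gives |τ_{X×Y}| = 70.


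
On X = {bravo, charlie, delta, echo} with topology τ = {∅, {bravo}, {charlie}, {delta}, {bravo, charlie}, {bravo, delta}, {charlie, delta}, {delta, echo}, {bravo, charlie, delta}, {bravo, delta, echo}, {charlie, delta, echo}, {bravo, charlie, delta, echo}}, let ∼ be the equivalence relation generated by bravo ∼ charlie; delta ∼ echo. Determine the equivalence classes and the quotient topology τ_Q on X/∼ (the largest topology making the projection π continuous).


X/∼ = {[bravo=charlie], [delta=echo]}; |τ_Q| = 4.

Equivalence classes: [bravo=charlie], [delta=echo].
Quotient map π: X → X/∼ sends bravo ↦ [bravo=charlie], charlie ↦ [bravo=charlie], delta ↦ [delta=echo], echo ↦ [delta=echo].
For each subset V ⊆ X/∼, compute π^{-1}(V) ⊆ X and check whether π^{-1}(V) ∈ τ. V is open in τ_Q iff π^{-1}(V) ∈ τ.
  V = {}: π^{-1}(V) = ∅ ∈ τ ✓.
  V = {[bravo=charlie]}: π^{-1}(V) = {bravo, charlie} ∈ τ ✓.
  V = {[delta=echo]}: π^{-1}(V) = {delta, echo} ∈ τ ✓.
  V = {[bravo=charlie], [delta=echo]}: π^{-1}(V) = {bravo, charlie, delta, echo} ∈ τ ✓.
Open sets in the quotient: τ_Q = {{}, {[bravo=charlie]}, {[delta=echo]}, {[bravo=charlie], [delta=echo]}} (4 elements).


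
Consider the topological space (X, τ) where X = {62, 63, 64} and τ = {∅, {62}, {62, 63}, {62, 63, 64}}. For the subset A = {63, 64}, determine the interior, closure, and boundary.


int(A) = ∅, cl(A) = {63, 64}, ∂A = {63, 64}.

Closed sets in (X, τ) are complements of opens:
  closed(X, τ) = {∅, {64}, {63, 64}, {62, 63, 64}}.
int(A) = ⋃ {U ∈ τ : U ⊆ A}. Opens contained in A: ∅.
Taking the union of these: int(A) = ∅.
cl(A) = ⋂ {C closed : A ⊆ C}. Closed sets containing A: {63, 64}, {62, 63, 64}.
Intersecting these: cl(A) = {63, 64}.
∂A = cl(A) ∖ int(A) = {63, 64} ∖ ∅ = {63, 64}.
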